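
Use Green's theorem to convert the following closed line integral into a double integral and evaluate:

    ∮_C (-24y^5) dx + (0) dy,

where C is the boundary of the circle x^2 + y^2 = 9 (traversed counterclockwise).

Green's theorem converts the closed line integral into a double integral over the enclosed region D:

    ∮_C P dx + Q dy = ∬_D (∂Q/∂x - ∂P/∂y) dA.

Here P = -24y^5, Q = 0, so

    ∂Q/∂x = 0,    ∂P/∂y = -120y^4,
    ∂Q/∂x - ∂P/∂y = 120y^4.

D is the region x^2 + y^2 ≤ 9. Evaluating the double integral:

In polar coordinates (x = r cos θ, y = r sin θ, dA = r dr dθ) the integrand becomes 120r^4sin(θ)^4, so

    ∬_D (120y^4) dA = ∫_0^{2π} ∫_0^{3} (120r^4sin(θ)^4) · r dr dθ.

Inner (r from 0 to 3): 14580sin(θ)^4.
Outer (θ from 0 to 2π): 10935π.

Therefore ∮_C P dx + Q dy = 10935π.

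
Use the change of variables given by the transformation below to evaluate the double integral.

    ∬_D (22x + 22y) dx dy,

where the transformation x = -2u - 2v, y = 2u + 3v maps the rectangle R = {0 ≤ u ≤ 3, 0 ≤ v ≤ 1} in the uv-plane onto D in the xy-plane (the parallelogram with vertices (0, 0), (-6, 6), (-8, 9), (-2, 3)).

Compute the Jacobian determinant of (x, y) with respect to (u, v):

    ∂(x,y)/∂(u,v) = | -2  -2 | = (-2)(3) - (-2)(2) = -2.
                   | 2  3 |

Its absolute value is |J| = 2 (the area scaling factor).

Substituting x = -2u - 2v, y = 2u + 3v into the integrand,

    22x + 22y → 22v,

so the integral becomes

    ∬_R (22v) · |J| du dv = ∫_0^3 ∫_0^1 (44v) dv du.

Inner (v): 22.
Outer (u): 66.

Therefore ∬_D (22x + 22y) dx dy = 66.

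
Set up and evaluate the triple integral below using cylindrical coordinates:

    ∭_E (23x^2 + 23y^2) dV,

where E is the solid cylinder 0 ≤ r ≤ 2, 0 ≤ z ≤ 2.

In cylindrical coordinates, x = r cos(θ), y = r sin(θ), z = z, and dV = r dr dθ dz.

The integrand becomes 23r^2, so

    ∭_E (23x^2 + 23y^2) dV = ∫_{0}^{2π} ∫_{0}^{2} ∫_{0}^{2} (23r^2) · r dz dr dθ.

Inner (z): 46r^3.
Middle (r from 0 to 2): 184.
Outer (θ): 368π.

Therefore the triple integral equals 368π.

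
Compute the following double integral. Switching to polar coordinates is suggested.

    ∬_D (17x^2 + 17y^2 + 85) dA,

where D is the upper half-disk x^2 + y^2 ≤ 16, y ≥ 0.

The region D is 0 ≤ r ≤ 4, 0 ≤ θ ≤ π in polar coordinates, where x = r cos(θ), y = r sin(θ), and dA = r dr dθ.

Under the substitution, the integrand becomes 17r^2 + 85, so

    ∬_D (17x^2 + 17y^2 + 85) dA = ∫_{0}^{π} ∫_{0}^{4} (17r^2 + 85) · r dr dθ.

Inner integral (in r): ∫_{0}^{4} (17r^2 + 85) · r dr = 1768.

Outer integral (in θ): ∫_{0}^{π} (1768) dθ = 1768π.

Therefore ∬_D (17x^2 + 17y^2 + 85) dA = 1768π.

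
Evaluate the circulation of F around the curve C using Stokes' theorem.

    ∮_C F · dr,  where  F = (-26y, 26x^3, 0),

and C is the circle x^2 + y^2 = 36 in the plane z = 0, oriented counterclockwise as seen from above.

Let S be the flat disk x^2 + y^2 ≤ 36 in the plane z = 0, with upward unit normal n̂ = ẑ. By Stokes' theorem,

    ∮_C F · dr = ∬_S (∇ × F) · n̂ dS = ∬_D (curl F)_z dA,

where D is the disk x^2 + y^2 ≤ 36.

Compute the curl of F = (-26y, 26x^3, 0):
    (∇ × F)_x = ∂F_z/∂y - ∂F_y/∂z = 0,
    (∇ × F)_y = ∂F_x/∂z - ∂F_z/∂x = 0,
    (∇ × F)_z = ∂F_y/∂x - ∂F_x/∂y = 78x^2 + 26.

On z = 0, (curl F)_z = 78x^2 + 26.

Convert to polar (x = r cos θ, y = r sin θ, dA = r dr dθ); the integrand becomes 78r^2cos(θ)^2 + 26, so

    ∬_D (curl F)_z dA = ∫_0^{2π} ∫_0^{6} (78r^2cos(θ)^2 + 26) · r dr dθ.

Inner (r from 0 to 6): 25272cos(θ)^2 + 468.
Outer (θ from 0 to 2π): 26208π.

Therefore ∮_C F · dr = 26208π.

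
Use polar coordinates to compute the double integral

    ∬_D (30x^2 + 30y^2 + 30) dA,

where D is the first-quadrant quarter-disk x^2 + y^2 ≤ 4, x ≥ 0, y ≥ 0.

The region D is 0 ≤ r ≤ 2, 0 ≤ θ ≤ π/2 in polar coordinates, where x = r cos(θ), y = r sin(θ), and dA = r dr dθ.

Under the substitution, the integrand becomes 30r^2 + 30, so

    ∬_D (30x^2 + 30y^2 + 30) dA = ∫_{0}^{π/2} ∫_{0}^{2} (30r^2 + 30) · r dr dθ.

Inner integral (in r): ∫_{0}^{2} (30r^2 + 30) · r dr = 180.

Outer integral (in θ): ∫_{0}^{π/2} (180) dθ = 90π.

Therefore ∬_D (30x^2 + 30y^2 + 30) dA = 90π.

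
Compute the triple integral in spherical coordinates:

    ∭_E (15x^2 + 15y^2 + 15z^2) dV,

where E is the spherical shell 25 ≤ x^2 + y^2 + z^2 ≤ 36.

In spherical coordinates, x = ρ sin(φ) cos(θ), y = ρ sin(φ) sin(θ), z = ρ cos(φ), and dV = ρ^2 sin(φ) dρ dφ dθ.

The integrand becomes 15ρ^2, so

    ∭_E (15x^2 + 15y^2 + 15z^2) dV = ∫_{0}^{2π} ∫_{0}^{π} ∫_{5}^{6} (15ρ^2) · ρ^2 sin(φ) dρ dφ dθ.

Inner (ρ): 13953sin(φ).
Middle (φ): 27906.
Outer (θ): 55812π.

Therefore the triple integral equals 55812π.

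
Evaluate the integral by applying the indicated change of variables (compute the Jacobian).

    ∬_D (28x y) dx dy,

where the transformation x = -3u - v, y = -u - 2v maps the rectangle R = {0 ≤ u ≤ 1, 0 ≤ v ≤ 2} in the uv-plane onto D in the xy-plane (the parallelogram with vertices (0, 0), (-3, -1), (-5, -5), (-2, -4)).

Compute the Jacobian determinant of (x, y) with respect to (u, v):

    ∂(x,y)/∂(u,v) = | -3  -1 | = (-3)(-2) - (-1)(-1) = 5.
                   | -1  -2 |

Its absolute value is |J| = 5 (the area scaling factor).

Substituting x = -3u - v, y = -u - 2v into the integrand,

    28x y → 84u^2 + 196u v + 56v^2,

so the integral becomes

    ∬_R (84u^2 + 196u v + 56v^2) · |J| du dv = ∫_0^1 ∫_0^2 (420u^2 + 980u v + 280v^2) dv du.

Inner (v): 840u^2 + 1960u + 2240/3.
Outer (u): 6020/3.

Therefore ∬_D (28x y) dx dy = 6020/3.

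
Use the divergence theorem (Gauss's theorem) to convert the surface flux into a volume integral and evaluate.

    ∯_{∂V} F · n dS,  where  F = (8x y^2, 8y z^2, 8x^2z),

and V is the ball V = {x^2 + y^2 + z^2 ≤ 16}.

By the divergence theorem,

    ∯_{∂V} F · n dS = ∭_V (∇ · F) dV.

Compute the divergence:
    ∇ · F = ∂F_x/∂x + ∂F_y/∂y + ∂F_z/∂z = 8y^2 + 8z^2 + 8x^2 = 8x^2 + 8y^2 + 8z^2.

In spherical coordinates, x = ρ sin(φ) cos(θ), y = ρ sin(φ) sin(θ), z = ρ cos(φ), dV = ρ^2 sin(φ) dρ dφ dθ, with 0 ≤ ρ ≤ 4, 0 ≤ φ ≤ π, 0 ≤ θ ≤ 2π.

The integrand, after substitution and multiplying by the volume element, becomes (8ρ^2) · ρ^2 sin(φ), so

    ∭_V (∇·F) dV = ∫_0^{2π} ∫_0^{π} ∫_0^{4} (8ρ^2) · ρ^2 sin(φ) dρ dφ dθ.

Inner (ρ from 0 to 4): 8192sin(φ)/5.
Middle (φ from 0 to π): 16384/5.
Outer (θ from 0 to 2π): 32768π/5.

Therefore ∯_{∂V} F · n dS = 32768π/5.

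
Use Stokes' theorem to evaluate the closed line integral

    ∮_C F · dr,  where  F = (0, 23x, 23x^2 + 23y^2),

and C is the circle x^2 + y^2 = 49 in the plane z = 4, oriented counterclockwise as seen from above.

Let S be the flat disk x^2 + y^2 ≤ 49 in the plane z = 4, with upward unit normal n̂ = ẑ. By Stokes' theorem,

    ∮_C F · dr = ∬_S (∇ × F) · n̂ dS = ∬_D (curl F)_z dA,

where D is the disk x^2 + y^2 ≤ 49.

Compute the curl of F = (0, 23x, 23x^2 + 23y^2):
    (∇ × F)_x = ∂F_z/∂y - ∂F_y/∂z = 46y,
    (∇ × F)_y = ∂F_x/∂z - ∂F_z/∂x = -46x,
    (∇ × F)_z = ∂F_y/∂x - ∂F_x/∂y = 23.

On z = 4, (curl F)_z = 23.

Convert to polar (x = r cos θ, y = r sin θ, dA = r dr dθ); the integrand becomes 23, so

    ∬_D (curl F)_z dA = ∫_0^{2π} ∫_0^{7} (23) · r dr dθ.

Inner (r from 0 to 7): 1127/2.
Outer (θ from 0 to 2π): 1127π.

Therefore ∮_C F · dr = 1127π.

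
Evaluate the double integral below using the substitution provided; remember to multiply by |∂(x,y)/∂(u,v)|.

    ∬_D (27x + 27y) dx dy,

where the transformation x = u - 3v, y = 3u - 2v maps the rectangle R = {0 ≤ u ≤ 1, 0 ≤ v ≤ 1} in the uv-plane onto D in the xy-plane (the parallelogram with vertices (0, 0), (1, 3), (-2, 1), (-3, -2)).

Compute the Jacobian determinant of (x, y) with respect to (u, v):

    ∂(x,y)/∂(u,v) = | 1  -3 | = (1)(-2) - (-3)(3) = 7.
                   | 3  -2 |

Its absolute value is |J| = 7 (the area scaling factor).

Substituting x = u - 3v, y = 3u - 2v into the integrand,

    27x + 27y → 108u - 135v,

so the integral becomes

    ∬_R (108u - 135v) · |J| du dv = ∫_0^1 ∫_0^1 (756u - 945v) dv du.

Inner (v): 756u - 945/2.
Outer (u): -189/2.

Therefore ∬_D (27x + 27y) dx dy = -189/2.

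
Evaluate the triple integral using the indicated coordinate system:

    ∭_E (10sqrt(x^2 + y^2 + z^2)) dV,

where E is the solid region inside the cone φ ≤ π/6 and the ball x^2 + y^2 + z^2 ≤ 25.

In spherical coordinates, x = ρ sin(φ) cos(θ), y = ρ sin(φ) sin(θ), z = ρ cos(φ), and dV = ρ^2 sin(φ) dρ dφ dθ.

The integrand becomes 10ρ, so

    ∭_E (10sqrt(x^2 + y^2 + z^2)) dV = ∫_{0}^{2π} ∫_{0}^{π/6} ∫_{0}^{5} (10ρ) · ρ^2 sin(φ) dρ dφ dθ.

Inner (ρ): 3125sin(φ)/2.
Middle (φ): 3125/2 - 3125sqrt(3)/4.
Outer (θ): 3125π (2 - sqrt(3))/2.

Therefore the triple integral equals 3125π (2 - sqrt(3))/2.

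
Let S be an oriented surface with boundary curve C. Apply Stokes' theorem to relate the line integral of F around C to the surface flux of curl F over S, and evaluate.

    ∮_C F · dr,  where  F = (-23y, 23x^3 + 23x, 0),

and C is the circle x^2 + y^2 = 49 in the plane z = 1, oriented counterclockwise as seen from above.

Let S be the flat disk x^2 + y^2 ≤ 49 in the plane z = 1, with upward unit normal n̂ = ẑ. By Stokes' theorem,

    ∮_C F · dr = ∬_S (∇ × F) · n̂ dS = ∬_D (curl F)_z dA,

where D is the disk x^2 + y^2 ≤ 49.

Compute the curl of F = (-23y, 23x^3 + 23x, 0):
    (∇ × F)_x = ∂F_z/∂y - ∂F_y/∂z = 0,
    (∇ × F)_y = ∂F_x/∂z - ∂F_z/∂x = 0,
    (∇ × F)_z = ∂F_y/∂x - ∂F_x/∂y = 69x^2 + 46.

On z = 1, (curl F)_z = 69x^2 + 46.

Convert to polar (x = r cos θ, y = r sin θ, dA = r dr dθ); the integrand becomes 69r^2cos(θ)^2 + 46, so

    ∬_D (curl F)_z dA = ∫_0^{2π} ∫_0^{7} (69r^2cos(θ)^2 + 46) · r dr dθ.

Inner (r from 0 to 7): 165669cos(θ)^2/4 + 1127.
Outer (θ from 0 to 2π): 174685π/4.

Therefore ∮_C F · dr = 174685π/4.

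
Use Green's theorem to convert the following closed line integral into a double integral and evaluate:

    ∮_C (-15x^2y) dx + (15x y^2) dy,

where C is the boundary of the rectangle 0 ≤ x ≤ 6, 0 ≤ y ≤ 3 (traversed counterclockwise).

Green's theorem converts the closed line integral into a double integral over the enclosed region D:

    ∮_C P dx + Q dy = ∬_D (∂Q/∂x - ∂P/∂y) dA.

Here P = -15x^2y, Q = 15x y^2, so

    ∂Q/∂x = 15y^2,    ∂P/∂y = -15x^2,
    ∂Q/∂x - ∂P/∂y = 15x^2 + 15y^2.

D is the region 0 ≤ x ≤ 6, 0 ≤ y ≤ 3. Evaluating the double integral:

    ∬_D (15x^2 + 15y^2) dA = ∫_0^{6} ∫_0^{3} (15x^2 + 15y^2) dy dx.

Inner (y from 0 to 3): 45x^2 + 135.
Outer (x from 0 to 6): 4050.

Therefore ∮_C P dx + Q dy = 4050.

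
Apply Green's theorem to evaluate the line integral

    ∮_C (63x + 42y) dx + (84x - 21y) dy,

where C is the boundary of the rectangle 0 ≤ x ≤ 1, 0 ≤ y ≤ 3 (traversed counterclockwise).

Green's theorem converts the closed line integral into a double integral over the enclosed region D:

    ∮_C P dx + Q dy = ∬_D (∂Q/∂x - ∂P/∂y) dA.

Here P = 63x + 42y, Q = 84x - 21y, so

    ∂Q/∂x = 84,    ∂P/∂y = 42,
    ∂Q/∂x - ∂P/∂y = 42.

D is the region 0 ≤ x ≤ 1, 0 ≤ y ≤ 3. Evaluating the double integral:

    ∬_D (42) dA = ∫_0^{1} ∫_0^{3} (42) dy dx.

Inner (y from 0 to 3): 126.
Outer (x from 0 to 1): 126.

Therefore ∮_C P dx + Q dy = 126.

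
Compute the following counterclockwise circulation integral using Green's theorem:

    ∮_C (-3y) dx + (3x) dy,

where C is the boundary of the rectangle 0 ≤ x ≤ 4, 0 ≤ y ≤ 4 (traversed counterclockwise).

Green's theorem converts the closed line integral into a double integral over the enclosed region D:

    ∮_C P dx + Q dy = ∬_D (∂Q/∂x - ∂P/∂y) dA.

Here P = -3y, Q = 3x, so

    ∂Q/∂x = 3,    ∂P/∂y = -3,
    ∂Q/∂x - ∂P/∂y = 6.

D is the region 0 ≤ x ≤ 4, 0 ≤ y ≤ 4. Evaluating the double integral:

    ∬_D (6) dA = ∫_0^{4} ∫_0^{4} (6) dy dx.

Inner (y from 0 to 4): 24.
Outer (x from 0 to 4): 96.

Therefore ∮_C P dx + Q dy = 96.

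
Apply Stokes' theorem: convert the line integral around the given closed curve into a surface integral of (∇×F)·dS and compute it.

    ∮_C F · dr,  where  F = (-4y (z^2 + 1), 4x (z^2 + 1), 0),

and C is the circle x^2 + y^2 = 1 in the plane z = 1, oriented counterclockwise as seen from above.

Let S be the flat disk x^2 + y^2 ≤ 1 in the plane z = 1, with upward unit normal n̂ = ẑ. By Stokes' theorem,

    ∮_C F · dr = ∬_S (∇ × F) · n̂ dS = ∬_D (curl F)_z dA,

where D is the disk x^2 + y^2 ≤ 1.

Compute the curl of F = (-4y (z^2 + 1), 4x (z^2 + 1), 0):
    (∇ × F)_x = ∂F_z/∂y - ∂F_y/∂z = -8x z,
    (∇ × F)_y = ∂F_x/∂z - ∂F_z/∂x = -8y z,
    (∇ × F)_z = ∂F_y/∂x - ∂F_x/∂y = 8z^2 + 8.

On z = 1, (curl F)_z = 16.

Convert to polar (x = r cos θ, y = r sin θ, dA = r dr dθ); the integrand becomes 16, so

    ∬_D (curl F)_z dA = ∫_0^{2π} ∫_0^{1} (16) · r dr dθ.

Inner (r from 0 to 1): 8.
Outer (θ from 0 to 2π): 16π.

Therefore ∮_C F · dr = 16π.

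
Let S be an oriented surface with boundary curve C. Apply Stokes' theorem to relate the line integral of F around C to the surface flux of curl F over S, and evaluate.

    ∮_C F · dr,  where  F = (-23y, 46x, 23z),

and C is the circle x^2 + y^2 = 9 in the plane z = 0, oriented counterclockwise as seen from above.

Let S be the flat disk x^2 + y^2 ≤ 9 in the plane z = 0, with upward unit normal n̂ = ẑ. By Stokes' theorem,

    ∮_C F · dr = ∬_S (∇ × F) · n̂ dS = ∬_D (curl F)_z dA,

where D is the disk x^2 + y^2 ≤ 9.

Compute the curl of F = (-23y, 46x, 23z):
    (∇ × F)_x = ∂F_z/∂y - ∂F_y/∂z = 0,
    (∇ × F)_y = ∂F_x/∂z - ∂F_z/∂x = 0,
    (∇ × F)_z = ∂F_y/∂x - ∂F_x/∂y = 69.

On z = 0, (curl F)_z = 69.

Convert to polar (x = r cos θ, y = r sin θ, dA = r dr dθ); the integrand becomes 69, so

    ∬_D (curl F)_z dA = ∫_0^{2π} ∫_0^{3} (69) · r dr dθ.

Inner (r from 0 to 3): 621/2.
Outer (θ from 0 to 2π): 621π.

Therefore ∮_C F · dr = 621π.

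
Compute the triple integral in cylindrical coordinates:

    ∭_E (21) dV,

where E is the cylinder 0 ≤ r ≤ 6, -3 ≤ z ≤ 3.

In cylindrical coordinates, x = r cos(θ), y = r sin(θ), z = z, and dV = r dr dθ dz.

The integrand becomes 21, so

    ∭_E (21) dV = ∫_{0}^{2π} ∫_{0}^{6} ∫_{-3}^{3} (21) · r dz dr dθ.

Inner (z): 126r.
Middle (r from 0 to 6): 2268.
Outer (θ): 4536π.

Therefore the triple integral equals 4536π.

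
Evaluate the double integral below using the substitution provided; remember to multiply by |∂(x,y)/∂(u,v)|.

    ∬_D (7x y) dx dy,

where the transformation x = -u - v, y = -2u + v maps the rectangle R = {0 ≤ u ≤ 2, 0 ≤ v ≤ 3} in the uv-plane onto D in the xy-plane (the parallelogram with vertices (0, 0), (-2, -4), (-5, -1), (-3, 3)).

Compute the Jacobian determinant of (x, y) with respect to (u, v):

    ∂(x,y)/∂(u,v) = | -1  -1 | = (-1)(1) - (-1)(-2) = -3.
                   | -2  1 |

Its absolute value is |J| = 3 (the area scaling factor).

Substituting x = -u - v, y = -2u + v into the integrand,

    7x y → 14u^2 + 7u v - 7v^2,

so the integral becomes

    ∬_R (14u^2 + 7u v - 7v^2) · |J| du dv = ∫_0^2 ∫_0^3 (42u^2 + 21u v - 21v^2) dv du.

Inner (v): 126u^2 + 189u/2 - 189.
Outer (u): 147.

Therefore ∬_D (7x y) dx dy = 147.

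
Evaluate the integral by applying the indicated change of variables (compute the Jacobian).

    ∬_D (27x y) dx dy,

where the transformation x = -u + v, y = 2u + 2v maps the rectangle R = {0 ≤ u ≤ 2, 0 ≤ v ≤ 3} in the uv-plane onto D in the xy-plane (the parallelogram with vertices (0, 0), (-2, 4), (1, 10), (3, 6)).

Compute the Jacobian determinant of (x, y) with respect to (u, v):

    ∂(x,y)/∂(u,v) = | -1  1 | = (-1)(2) - (1)(2) = -4.
                   | 2  2 |

Its absolute value is |J| = 4 (the area scaling factor).

Substituting x = -u + v, y = 2u + 2v into the integrand,

    27x y → -54u^2 + 54v^2,

so the integral becomes

    ∬_R (-54u^2 + 54v^2) · |J| du dv = ∫_0^2 ∫_0^3 (-216u^2 + 216v^2) dv du.

Inner (v): 1944 - 648u^2.
Outer (u): 2160.

Therefore ∬_D (27x y) dx dy = 2160.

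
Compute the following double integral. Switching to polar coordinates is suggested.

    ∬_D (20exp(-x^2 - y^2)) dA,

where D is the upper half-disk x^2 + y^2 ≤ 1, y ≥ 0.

The region D is 0 ≤ r ≤ 1, 0 ≤ θ ≤ π in polar coordinates, where x = r cos(θ), y = r sin(θ), and dA = r dr dθ.

Under the substitution, the integrand becomes 20exp(-r^2), so

    ∬_D (20exp(-x^2 - y^2)) dA = ∫_{0}^{π} ∫_{0}^{1} (20exp(-r^2)) · r dr dθ.

Inner integral (in r): ∫_{0}^{1} (20exp(-r^2)) · r dr = 10 - 10exp(-1).

Outer integral (in θ): ∫_{0}^{π} (10 - 10exp(-1)) dθ = -10π exp(-1) + 10π.

Therefore ∬_D (20exp(-x^2 - y^2)) dA = -10π exp(-1) + 10π.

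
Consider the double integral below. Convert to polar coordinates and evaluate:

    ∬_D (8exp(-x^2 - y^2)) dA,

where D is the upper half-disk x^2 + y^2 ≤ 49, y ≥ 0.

The region D is 0 ≤ r ≤ 7, 0 ≤ θ ≤ π in polar coordinates, where x = r cos(θ), y = r sin(θ), and dA = r dr dθ.

Under the substitution, the integrand becomes 8exp(-r^2), so

    ∬_D (8exp(-x^2 - y^2)) dA = ∫_{0}^{π} ∫_{0}^{7} (8exp(-r^2)) · r dr dθ.

Inner integral (in r): ∫_{0}^{7} (8exp(-r^2)) · r dr = 4 - 4exp(-49).

Outer integral (in θ): ∫_{0}^{π} (4 - 4exp(-49)) dθ = -4π exp(-49) + 4π.

Therefore ∬_D (8exp(-x^2 - y^2)) dA = -4π exp(-49) + 4π.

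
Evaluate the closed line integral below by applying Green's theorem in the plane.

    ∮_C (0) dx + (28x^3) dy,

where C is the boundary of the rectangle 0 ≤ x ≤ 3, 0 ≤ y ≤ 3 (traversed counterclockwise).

Green's theorem converts the closed line integral into a double integral over the enclosed region D:

    ∮_C P dx + Q dy = ∬_D (∂Q/∂x - ∂P/∂y) dA.

Here P = 0, Q = 28x^3, so

    ∂Q/∂x = 84x^2,    ∂P/∂y = 0,
    ∂Q/∂x - ∂P/∂y = 84x^2.

D is the region 0 ≤ x ≤ 3, 0 ≤ y ≤ 3. Evaluating the double integral:

    ∬_D (84x^2) dA = ∫_0^{3} ∫_0^{3} (84x^2) dy dx.

Inner (y from 0 to 3): 252x^2.
Outer (x from 0 to 3): 2268.

Therefore ∮_C P dx + Q dy = 2268.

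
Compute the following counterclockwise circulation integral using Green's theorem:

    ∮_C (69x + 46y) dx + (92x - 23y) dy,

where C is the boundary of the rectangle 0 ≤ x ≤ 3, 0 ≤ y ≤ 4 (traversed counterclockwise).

Green's theorem converts the closed line integral into a double integral over the enclosed region D:

    ∮_C P dx + Q dy = ∬_D (∂Q/∂x - ∂P/∂y) dA.

Here P = 69x + 46y, Q = 92x - 23y, so

    ∂Q/∂x = 92,    ∂P/∂y = 46,
    ∂Q/∂x - ∂P/∂y = 46.

D is the region 0 ≤ x ≤ 3, 0 ≤ y ≤ 4. Evaluating the double integral:

    ∬_D (46) dA = ∫_0^{3} ∫_0^{4} (46) dy dx.

Inner (y from 0 to 4): 184.
Outer (x from 0 to 3): 552.

Therefore ∮_C P dx + Q dy = 552.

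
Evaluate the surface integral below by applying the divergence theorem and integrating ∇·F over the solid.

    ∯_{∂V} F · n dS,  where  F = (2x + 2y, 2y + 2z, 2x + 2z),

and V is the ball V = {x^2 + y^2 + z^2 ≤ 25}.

By the divergence theorem,

    ∯_{∂V} F · n dS = ∭_V (∇ · F) dV.

Compute the divergence:
    ∇ · F = ∂F_x/∂x + ∂F_y/∂y + ∂F_z/∂z = 2 + 2 + 2 = 6.

In spherical coordinates, x = ρ sin(φ) cos(θ), y = ρ sin(φ) sin(θ), z = ρ cos(φ), dV = ρ^2 sin(φ) dρ dφ dθ, with 0 ≤ ρ ≤ 5, 0 ≤ φ ≤ π, 0 ≤ θ ≤ 2π.

The integrand, after substitution and multiplying by the volume element, becomes (6) · ρ^2 sin(φ), so

    ∭_V (∇·F) dV = ∫_0^{2π} ∫_0^{π} ∫_0^{5} (6) · ρ^2 sin(φ) dρ dφ dθ.

Inner (ρ from 0 to 5): 250sin(φ).
Middle (φ from 0 to π): 500.
Outer (θ from 0 to 2π): 1000π.

Therefore ∯_{∂V} F · n dS = 1000π.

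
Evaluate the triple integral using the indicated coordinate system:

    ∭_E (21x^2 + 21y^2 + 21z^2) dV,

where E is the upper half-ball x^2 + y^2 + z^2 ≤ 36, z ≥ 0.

In spherical coordinates, x = ρ sin(φ) cos(θ), y = ρ sin(φ) sin(θ), z = ρ cos(φ), and dV = ρ^2 sin(φ) dρ dφ dθ.

The integrand becomes 21ρ^2, so

    ∭_E (21x^2 + 21y^2 + 21z^2) dV = ∫_{0}^{2π} ∫_{0}^{π/2} ∫_{0}^{6} (21ρ^2) · ρ^2 sin(φ) dρ dφ dθ.

Inner (ρ): 163296sin(φ)/5.
Middle (φ): 163296/5.
Outer (θ): 326592π/5.

Therefore the triple integral equals 326592π/5.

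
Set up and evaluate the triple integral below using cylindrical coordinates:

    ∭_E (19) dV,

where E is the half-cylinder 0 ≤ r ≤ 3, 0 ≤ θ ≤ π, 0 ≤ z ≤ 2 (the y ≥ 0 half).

In cylindrical coordinates, x = r cos(θ), y = r sin(θ), z = z, and dV = r dr dθ dz.

The integrand becomes 19, so

    ∭_E (19) dV = ∫_{0}^{π} ∫_{0}^{3} ∫_{0}^{2} (19) · r dz dr dθ.

Inner (z): 38r.
Middle (r from 0 to 3): 171.
Outer (θ): 171π.

Therefore the triple integral equals 171π.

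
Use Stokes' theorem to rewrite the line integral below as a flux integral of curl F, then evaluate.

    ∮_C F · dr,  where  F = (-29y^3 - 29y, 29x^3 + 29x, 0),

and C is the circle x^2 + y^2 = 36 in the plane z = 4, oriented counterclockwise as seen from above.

Let S be the flat disk x^2 + y^2 ≤ 36 in the plane z = 4, with upward unit normal n̂ = ẑ. By Stokes' theorem,

    ∮_C F · dr = ∬_S (∇ × F) · n̂ dS = ∬_D (curl F)_z dA,

where D is the disk x^2 + y^2 ≤ 36.

Compute the curl of F = (-29y^3 - 29y, 29x^3 + 29x, 0):
    (∇ × F)_x = ∂F_z/∂y - ∂F_y/∂z = 0,
    (∇ × F)_y = ∂F_x/∂z - ∂F_z/∂x = 0,
    (∇ × F)_z = ∂F_y/∂x - ∂F_x/∂y = 87x^2 + 87y^2 + 58.

On z = 4, (curl F)_z = 87x^2 + 87y^2 + 58.

Convert to polar (x = r cos θ, y = r sin θ, dA = r dr dθ); the integrand becomes 87r^2 + 58, so

    ∬_D (curl F)_z dA = ∫_0^{2π} ∫_0^{6} (87r^2 + 58) · r dr dθ.

Inner (r from 0 to 6): 29232.
Outer (θ from 0 to 2π): 58464π.

Therefore ∮_C F · dr = 58464π.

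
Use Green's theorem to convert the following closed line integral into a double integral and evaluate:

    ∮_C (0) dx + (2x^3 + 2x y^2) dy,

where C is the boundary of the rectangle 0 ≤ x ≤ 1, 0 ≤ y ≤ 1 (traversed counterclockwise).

Green's theorem converts the closed line integral into a double integral over the enclosed region D:

    ∮_C P dx + Q dy = ∬_D (∂Q/∂x - ∂P/∂y) dA.

Here P = 0, Q = 2x^3 + 2x y^2, so

    ∂Q/∂x = 6x^2 + 2y^2,    ∂P/∂y = 0,
    ∂Q/∂x - ∂P/∂y = 6x^2 + 2y^2.

D is the region 0 ≤ x ≤ 1, 0 ≤ y ≤ 1. Evaluating the double integral:

    ∬_D (6x^2 + 2y^2) dA = ∫_0^{1} ∫_0^{1} (6x^2 + 2y^2) dy dx.

Inner (y from 0 to 1): 6x^2 + 2/3.
Outer (x from 0 to 1): 8/3.

Therefore ∮_C P dx + Q dy = 8/3.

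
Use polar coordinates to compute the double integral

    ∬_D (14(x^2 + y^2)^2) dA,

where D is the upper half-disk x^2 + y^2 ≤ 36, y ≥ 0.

The region D is 0 ≤ r ≤ 6, 0 ≤ θ ≤ π in polar coordinates, where x = r cos(θ), y = r sin(θ), and dA = r dr dθ.

Under the substitution, the integrand becomes 14r^4, so

    ∬_D (14(x^2 + y^2)^2) dA = ∫_{0}^{π} ∫_{0}^{6} (14r^4) · r dr dθ.

Inner integral (in r): ∫_{0}^{6} (14r^4) · r dr = 108864.

Outer integral (in θ): ∫_{0}^{π} (108864) dθ = 108864π.

Therefore ∬_D (14(x^2 + y^2)^2) dA = 108864π.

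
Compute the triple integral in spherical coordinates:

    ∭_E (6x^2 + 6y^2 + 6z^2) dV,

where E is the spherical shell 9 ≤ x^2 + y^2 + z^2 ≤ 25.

In spherical coordinates, x = ρ sin(φ) cos(θ), y = ρ sin(φ) sin(θ), z = ρ cos(φ), and dV = ρ^2 sin(φ) dρ dφ dθ.

The integrand becomes 6ρ^2, so

    ∭_E (6x^2 + 6y^2 + 6z^2) dV = ∫_{0}^{2π} ∫_{0}^{π} ∫_{3}^{5} (6ρ^2) · ρ^2 sin(φ) dρ dφ dθ.

Inner (ρ): 17292sin(φ)/5.
Middle (φ): 34584/5.
Outer (θ): 69168π/5.

Therefore the triple integral equals 69168π/5.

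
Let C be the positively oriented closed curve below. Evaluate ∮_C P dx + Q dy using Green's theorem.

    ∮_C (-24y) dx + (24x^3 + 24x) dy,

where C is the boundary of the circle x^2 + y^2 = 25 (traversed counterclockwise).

Green's theorem converts the closed line integral into a double integral over the enclosed region D:

    ∮_C P dx + Q dy = ∬_D (∂Q/∂x - ∂P/∂y) dA.

Here P = -24y, Q = 24x^3 + 24x, so

    ∂Q/∂x = 72x^2 + 24,    ∂P/∂y = -24,
    ∂Q/∂x - ∂P/∂y = 72x^2 + 48.

D is the region x^2 + y^2 ≤ 25. Evaluating the double integral:

In polar coordinates (x = r cos θ, y = r sin θ, dA = r dr dθ) the integrand becomes 72r^2cos(θ)^2 + 48, so

    ∬_D (72x^2 + 48) dA = ∫_0^{2π} ∫_0^{5} (72r^2cos(θ)^2 + 48) · r dr dθ.

Inner (r from 0 to 5): 11250cos(θ)^2 + 600.
Outer (θ from 0 to 2π): 12450π.

Therefore ∮_C P dx + Q dy = 12450π.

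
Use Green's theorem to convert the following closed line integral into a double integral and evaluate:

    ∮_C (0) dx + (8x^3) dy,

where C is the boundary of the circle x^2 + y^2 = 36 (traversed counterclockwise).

Green's theorem converts the closed line integral into a double integral over the enclosed region D:

    ∮_C P dx + Q dy = ∬_D (∂Q/∂x - ∂P/∂y) dA.

Here P = 0, Q = 8x^3, so

    ∂Q/∂x = 24x^2,    ∂P/∂y = 0,
    ∂Q/∂x - ∂P/∂y = 24x^2.

D is the region x^2 + y^2 ≤ 36. Evaluating the double integral:

In polar coordinates (x = r cos θ, y = r sin θ, dA = r dr dθ) the integrand becomes 24r^2cos(θ)^2, so

    ∬_D (24x^2) dA = ∫_0^{2π} ∫_0^{6} (24r^2cos(θ)^2) · r dr dθ.

Inner (r from 0 to 6): 7776cos(θ)^2.
Outer (θ from 0 to 2π): 7776π.

Therefore ∮_C P dx + Q dy = 7776π.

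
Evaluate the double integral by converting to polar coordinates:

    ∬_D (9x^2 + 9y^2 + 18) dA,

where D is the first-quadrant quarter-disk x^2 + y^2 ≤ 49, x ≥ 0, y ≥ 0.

The region D is 0 ≤ r ≤ 7, 0 ≤ θ ≤ π/2 in polar coordinates, where x = r cos(θ), y = r sin(θ), and dA = r dr dθ.

Under the substitution, the integrand becomes 9r^2 + 18, so

    ∬_D (9x^2 + 9y^2 + 18) dA = ∫_{0}^{π/2} ∫_{0}^{7} (9r^2 + 18) · r dr dθ.

Inner integral (in r): ∫_{0}^{7} (9r^2 + 18) · r dr = 23373/4.

Outer integral (in θ): ∫_{0}^{π/2} (23373/4) dθ = 23373π/8.

Therefore ∬_D (9x^2 + 9y^2 + 18) dA = 23373π/8.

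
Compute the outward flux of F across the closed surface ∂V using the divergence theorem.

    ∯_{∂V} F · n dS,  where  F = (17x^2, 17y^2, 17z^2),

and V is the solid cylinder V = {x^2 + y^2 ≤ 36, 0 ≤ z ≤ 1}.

By the divergence theorem,

    ∯_{∂V} F · n dS = ∭_V (∇ · F) dV.

Compute the divergence:
    ∇ · F = ∂F_x/∂x + ∂F_y/∂y + ∂F_z/∂z = 34x + 34y + 34z.

In cylindrical coordinates, x = r cos(θ), y = r sin(θ), z = z, dV = r dr dθ dz, with 0 ≤ r ≤ 6, 0 ≤ θ ≤ 2π, 0 ≤ z ≤ 1.

The integrand, after substitution and multiplying by the volume element, becomes (34sqrt(2)r sin(θ + π/4) + 34z) · r, so

    ∭_V (∇·F) dV = ∫_0^{2π} ∫_0^{6} ∫_0^{1} (34sqrt(2)r sin(θ + π/4) + 34z) · r dz dr dθ.

Inner (z from 0 to 1): 17r (2sqrt(2)r sin(θ + π/4) + 1).
Middle (r from 0 to 6): 2448sqrt(2)sin(θ + π/4) + 306.
Outer (θ from 0 to 2π): 612π.

Therefore ∯_{∂V} F · n dS = 612π.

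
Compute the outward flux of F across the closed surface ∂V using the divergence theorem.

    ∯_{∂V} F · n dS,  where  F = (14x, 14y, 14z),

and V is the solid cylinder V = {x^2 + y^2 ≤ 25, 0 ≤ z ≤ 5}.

By the divergence theorem,

    ∯_{∂V} F · n dS = ∭_V (∇ · F) dV.

Compute the divergence:
    ∇ · F = ∂F_x/∂x + ∂F_y/∂y + ∂F_z/∂z = 14 + 14 + 14 = 42.

In cylindrical coordinates, x = r cos(θ), y = r sin(θ), z = z, dV = r dr dθ dz, with 0 ≤ r ≤ 5, 0 ≤ θ ≤ 2π, 0 ≤ z ≤ 5.

The integrand, after substitution and multiplying by the volume element, becomes (42) · r, so

    ∭_V (∇·F) dV = ∫_0^{2π} ∫_0^{5} ∫_0^{5} (42) · r dz dr dθ.

Inner (z from 0 to 5): 210r.
Middle (r from 0 to 5): 2625.
Outer (θ from 0 to 2π): 5250π.

Therefore ∯_{∂V} F · n dS = 5250π.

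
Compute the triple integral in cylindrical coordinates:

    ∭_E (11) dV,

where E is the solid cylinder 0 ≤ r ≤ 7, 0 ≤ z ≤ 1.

In cylindrical coordinates, x = r cos(θ), y = r sin(θ), z = z, and dV = r dr dθ dz.

The integrand becomes 11, so

    ∭_E (11) dV = ∫_{0}^{2π} ∫_{0}^{7} ∫_{0}^{1} (11) · r dz dr dθ.

Inner (z): 11r.
Middle (r from 0 to 7): 539/2.
Outer (θ): 539π.

Therefore the triple integral equals 539π.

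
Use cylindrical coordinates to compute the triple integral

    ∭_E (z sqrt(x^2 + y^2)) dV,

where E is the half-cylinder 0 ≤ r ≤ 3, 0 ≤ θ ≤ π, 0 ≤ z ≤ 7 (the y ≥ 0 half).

In cylindrical coordinates, x = r cos(θ), y = r sin(θ), z = z, and dV = r dr dθ dz.

The integrand becomes r z, so

    ∭_E (z sqrt(x^2 + y^2)) dV = ∫_{0}^{π} ∫_{0}^{3} ∫_{0}^{7} (r z) · r dz dr dθ.

Inner (z): 49r^2/2.
Middle (r from 0 to 3): 441/2.
Outer (θ): 441π/2.

Therefore the triple integral equals 441π/2.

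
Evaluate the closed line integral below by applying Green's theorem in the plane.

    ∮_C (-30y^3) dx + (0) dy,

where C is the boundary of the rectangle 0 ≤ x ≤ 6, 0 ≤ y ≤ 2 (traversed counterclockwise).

Green's theorem converts the closed line integral into a double integral over the enclosed region D:

    ∮_C P dx + Q dy = ∬_D (∂Q/∂x - ∂P/∂y) dA.

Here P = -30y^3, Q = 0, so

    ∂Q/∂x = 0,    ∂P/∂y = -90y^2,
    ∂Q/∂x - ∂P/∂y = 90y^2.

D is the region 0 ≤ x ≤ 6, 0 ≤ y ≤ 2. Evaluating the double integral:

    ∬_D (90y^2) dA = ∫_0^{6} ∫_0^{2} (90y^2) dy dx.

Inner (y from 0 to 2): 240.
Outer (x from 0 to 6): 1440.

Therefore ∮_C P dx + Q dy = 1440.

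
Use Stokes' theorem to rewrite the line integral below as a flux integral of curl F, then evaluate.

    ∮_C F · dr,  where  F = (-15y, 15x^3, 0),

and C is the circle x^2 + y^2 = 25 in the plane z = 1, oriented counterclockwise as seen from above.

Let S be the flat disk x^2 + y^2 ≤ 25 in the plane z = 1, with upward unit normal n̂ = ẑ. By Stokes' theorem,

    ∮_C F · dr = ∬_S (∇ × F) · n̂ dS = ∬_D (curl F)_z dA,

where D is the disk x^2 + y^2 ≤ 25.

Compute the curl of F = (-15y, 15x^3, 0):
    (∇ × F)_x = ∂F_z/∂y - ∂F_y/∂z = 0,
    (∇ × F)_y = ∂F_x/∂z - ∂F_z/∂x = 0,
    (∇ × F)_z = ∂F_y/∂x - ∂F_x/∂y = 45x^2 + 15.

On z = 1, (curl F)_z = 45x^2 + 15.

Convert to polar (x = r cos θ, y = r sin θ, dA = r dr dθ); the integrand becomes 45r^2cos(θ)^2 + 15, so

    ∬_D (curl F)_z dA = ∫_0^{2π} ∫_0^{5} (45r^2cos(θ)^2 + 15) · r dr dθ.

Inner (r from 0 to 5): 28125cos(θ)^2/4 + 375/2.
Outer (θ from 0 to 2π): 29625π/4.

Therefore ∮_C F · dr = 29625π/4.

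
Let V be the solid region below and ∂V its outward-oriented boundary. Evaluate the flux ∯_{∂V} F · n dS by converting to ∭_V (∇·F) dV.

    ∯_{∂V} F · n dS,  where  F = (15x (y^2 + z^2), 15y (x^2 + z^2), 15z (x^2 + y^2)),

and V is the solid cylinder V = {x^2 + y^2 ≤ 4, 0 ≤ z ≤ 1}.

By the divergence theorem,

    ∯_{∂V} F · n dS = ∭_V (∇ · F) dV.

Compute the divergence:
    ∇ · F = ∂F_x/∂x + ∂F_y/∂y + ∂F_z/∂z = 15y^2 + 15z^2 + 15x^2 + 15z^2 + 15x^2 + 15y^2 = 30x^2 + 30y^2 + 30z^2.

In cylindrical coordinates, x = r cos(θ), y = r sin(θ), z = z, dV = r dr dθ dz, with 0 ≤ r ≤ 2, 0 ≤ θ ≤ 2π, 0 ≤ z ≤ 1.

The integrand, after substitution and multiplying by the volume element, becomes (30r^2 + 30z^2) · r, so

    ∭_V (∇·F) dV = ∫_0^{2π} ∫_0^{2} ∫_0^{1} (30r^2 + 30z^2) · r dz dr dθ.

Inner (z from 0 to 1): 30r^3 + 10r.
Middle (r from 0 to 2): 140.
Outer (θ from 0 to 2π): 280π.

Therefore ∯_{∂V} F · n dS = 280π.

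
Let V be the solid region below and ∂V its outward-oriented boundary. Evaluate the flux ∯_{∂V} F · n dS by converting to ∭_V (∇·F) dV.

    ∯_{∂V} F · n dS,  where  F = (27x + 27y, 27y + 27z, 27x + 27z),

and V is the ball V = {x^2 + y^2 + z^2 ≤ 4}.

By the divergence theorem,

    ∯_{∂V} F · n dS = ∭_V (∇ · F) dV.

Compute the divergence:
    ∇ · F = ∂F_x/∂x + ∂F_y/∂y + ∂F_z/∂z = 27 + 27 + 27 = 81.

In spherical coordinates, x = ρ sin(φ) cos(θ), y = ρ sin(φ) sin(θ), z = ρ cos(φ), dV = ρ^2 sin(φ) dρ dφ dθ, with 0 ≤ ρ ≤ 2, 0 ≤ φ ≤ π, 0 ≤ θ ≤ 2π.

The integrand, after substitution and multiplying by the volume element, becomes (81) · ρ^2 sin(φ), so

    ∭_V (∇·F) dV = ∫_0^{2π} ∫_0^{π} ∫_0^{2} (81) · ρ^2 sin(φ) dρ dφ dθ.

Inner (ρ from 0 to 2): 216sin(φ).
Middle (φ from 0 to π): 432.
Outer (θ from 0 to 2π): 864π.

Therefore ∯_{∂V} F · n dS = 864π.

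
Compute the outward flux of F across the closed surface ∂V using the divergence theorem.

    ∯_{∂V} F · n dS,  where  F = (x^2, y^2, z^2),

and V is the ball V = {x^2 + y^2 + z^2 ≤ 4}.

By the divergence theorem,

    ∯_{∂V} F · n dS = ∭_V (∇ · F) dV.

Compute the divergence:
    ∇ · F = ∂F_x/∂x + ∂F_y/∂y + ∂F_z/∂z = 2x + 2y + 2z.

In spherical coordinates, x = ρ sin(φ) cos(θ), y = ρ sin(φ) sin(θ), z = ρ cos(φ), dV = ρ^2 sin(φ) dρ dφ dθ, with 0 ≤ ρ ≤ 2, 0 ≤ φ ≤ π, 0 ≤ θ ≤ 2π.

The integrand, after substitution and multiplying by the volume element, becomes (2ρ (sqrt(2)sin(φ)sin(θ + π/4) + cos(φ))) · ρ^2 sin(φ), so

    ∭_V (∇·F) dV = ∫_0^{2π} ∫_0^{π} ∫_0^{2} (2ρ (sqrt(2)sin(φ)sin(θ + π/4) + cos(φ))) · ρ^2 sin(φ) dρ dφ dθ.

Inner (ρ from 0 to 2): 8(sqrt(2)sin(φ)sin(θ + π/4) + cos(φ))sin(φ).
Middle (φ from 0 to π): 4sqrt(2)π sin(θ + π/4).
Outer (θ from 0 to 2π): 0.

Therefore ∯_{∂V} F · n dS = 0.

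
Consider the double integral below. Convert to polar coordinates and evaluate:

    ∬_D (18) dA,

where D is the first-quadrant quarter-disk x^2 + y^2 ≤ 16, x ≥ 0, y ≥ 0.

The region D is 0 ≤ r ≤ 4, 0 ≤ θ ≤ π/2 in polar coordinates, where x = r cos(θ), y = r sin(θ), and dA = r dr dθ.

Under the substitution, the integrand becomes 18, so

    ∬_D (18) dA = ∫_{0}^{π/2} ∫_{0}^{4} (18) · r dr dθ.

Inner integral (in r): ∫_{0}^{4} (18) · r dr = 144.

Outer integral (in θ): ∫_{0}^{π/2} (144) dθ = 72π.

Therefore ∬_D (18) dA = 72π.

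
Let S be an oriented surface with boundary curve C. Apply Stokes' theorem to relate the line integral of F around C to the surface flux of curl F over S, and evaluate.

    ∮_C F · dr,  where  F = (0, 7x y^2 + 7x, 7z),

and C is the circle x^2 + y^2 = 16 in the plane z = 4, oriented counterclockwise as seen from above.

Let S be the flat disk x^2 + y^2 ≤ 16 in the plane z = 4, with upward unit normal n̂ = ẑ. By Stokes' theorem,

    ∮_C F · dr = ∬_S (∇ × F) · n̂ dS = ∬_D (curl F)_z dA,

where D is the disk x^2 + y^2 ≤ 16.

Compute the curl of F = (0, 7x y^2 + 7x, 7z):
    (∇ × F)_x = ∂F_z/∂y - ∂F_y/∂z = 0,
    (∇ × F)_y = ∂F_x/∂z - ∂F_z/∂x = 0,
    (∇ × F)_z = ∂F_y/∂x - ∂F_x/∂y = 7y^2 + 7.

On z = 4, (curl F)_z = 7y^2 + 7.

Convert to polar (x = r cos θ, y = r sin θ, dA = r dr dθ); the integrand becomes 7r^2sin(θ)^2 + 7, so

    ∬_D (curl F)_z dA = ∫_0^{2π} ∫_0^{4} (7r^2sin(θ)^2 + 7) · r dr dθ.

Inner (r from 0 to 4): 448sin(θ)^2 + 56.
Outer (θ from 0 to 2π): 560π.

Therefore ∮_C F · dr = 560π.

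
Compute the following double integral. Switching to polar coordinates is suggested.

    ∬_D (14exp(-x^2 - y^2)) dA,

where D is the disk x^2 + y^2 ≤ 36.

The region D is 0 ≤ r ≤ 6, 0 ≤ θ ≤ 2π in polar coordinates, where x = r cos(θ), y = r sin(θ), and dA = r dr dθ.

Under the substitution, the integrand becomes 14exp(-r^2), so

    ∬_D (14exp(-x^2 - y^2)) dA = ∫_{0}^{2π} ∫_{0}^{6} (14exp(-r^2)) · r dr dθ.

Inner integral (in r): ∫_{0}^{6} (14exp(-r^2)) · r dr = 7 - 7exp(-36).

Outer integral (in θ): ∫_{0}^{2π} (7 - 7exp(-36)) dθ = -14π exp(-36) + 14π.

Therefore ∬_D (14exp(-x^2 - y^2)) dA = -14π exp(-36) + 14π.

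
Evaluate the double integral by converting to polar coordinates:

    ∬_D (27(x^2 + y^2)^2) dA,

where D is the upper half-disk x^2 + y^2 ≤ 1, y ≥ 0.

The region D is 0 ≤ r ≤ 1, 0 ≤ θ ≤ π in polar coordinates, where x = r cos(θ), y = r sin(θ), and dA = r dr dθ.

Under the substitution, the integrand becomes 27r^4, so

    ∬_D (27(x^2 + y^2)^2) dA = ∫_{0}^{π} ∫_{0}^{1} (27r^4) · r dr dθ.

Inner integral (in r): ∫_{0}^{1} (27r^4) · r dr = 9/2.

Outer integral (in θ): ∫_{0}^{π} (9/2) dθ = 9π/2.

Therefore ∬_D (27(x^2 + y^2)^2) dA = 9π/2.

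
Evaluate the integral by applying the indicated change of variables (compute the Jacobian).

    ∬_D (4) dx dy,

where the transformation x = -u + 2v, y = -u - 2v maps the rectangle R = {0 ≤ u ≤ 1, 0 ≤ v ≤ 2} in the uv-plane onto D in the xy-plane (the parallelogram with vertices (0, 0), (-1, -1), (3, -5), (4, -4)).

Compute the Jacobian determinant of (x, y) with respect to (u, v):

    ∂(x,y)/∂(u,v) = | -1  2 | = (-1)(-2) - (2)(-1) = 4.
                   | -1  -2 |

Its absolute value is |J| = 4 (the area scaling factor).

Substituting x = -u + 2v, y = -u - 2v into the integrand,

    4 → 4,

so the integral becomes

    ∬_R (4) · |J| du dv = ∫_0^1 ∫_0^2 (16) dv du.

Inner (v): 32.
Outer (u): 32.

Therefore ∬_D (4) dx dy = 32.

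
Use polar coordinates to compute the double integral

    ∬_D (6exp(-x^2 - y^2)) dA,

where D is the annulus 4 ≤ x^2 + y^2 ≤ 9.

The region D is 2 ≤ r ≤ 3, 0 ≤ θ ≤ 2π in polar coordinates, where x = r cos(θ), y = r sin(θ), and dA = r dr dθ.

Under the substitution, the integrand becomes 6exp(-r^2), so

    ∬_D (6exp(-x^2 - y^2)) dA = ∫_{0}^{2π} ∫_{2}^{3} (6exp(-r^2)) · r dr dθ.

Inner integral (in r): ∫_{2}^{3} (6exp(-r^2)) · r dr = -(3 - 3exp(5))exp(-9).

Outer integral (in θ): ∫_{0}^{2π} (-(3 - 3exp(5))exp(-9)) dθ = -6π (1 - exp(5))exp(-9).

Therefore ∬_D (6exp(-x^2 - y^2)) dA = -6π (1 - exp(5))exp(-9).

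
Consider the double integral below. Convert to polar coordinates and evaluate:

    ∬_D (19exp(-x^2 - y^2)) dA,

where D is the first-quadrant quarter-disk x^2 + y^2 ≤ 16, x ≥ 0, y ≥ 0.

The region D is 0 ≤ r ≤ 4, 0 ≤ θ ≤ π/2 in polar coordinates, where x = r cos(θ), y = r sin(θ), and dA = r dr dθ.

Under the substitution, the integrand becomes 19exp(-r^2), so

    ∬_D (19exp(-x^2 - y^2)) dA = ∫_{0}^{π/2} ∫_{0}^{4} (19exp(-r^2)) · r dr dθ.

Inner integral (in r): ∫_{0}^{4} (19exp(-r^2)) · r dr = 19/2 - 19exp(-16)/2.

Outer integral (in θ): ∫_{0}^{π/2} (19/2 - 19exp(-16)/2) dθ = -19π (1 - exp(16))exp(-16)/4.

Therefore ∬_D (19exp(-x^2 - y^2)) dA = -19π (1 - exp(16))exp(-16)/4.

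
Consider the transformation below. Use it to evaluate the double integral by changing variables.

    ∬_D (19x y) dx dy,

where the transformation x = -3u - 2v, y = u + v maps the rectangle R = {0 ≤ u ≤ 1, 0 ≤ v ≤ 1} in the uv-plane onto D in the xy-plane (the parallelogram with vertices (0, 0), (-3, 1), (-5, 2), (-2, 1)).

Compute the Jacobian determinant of (x, y) with respect to (u, v):

    ∂(x,y)/∂(u,v) = | -3  -2 | = (-3)(1) - (-2)(1) = -1.
                   | 1  1 |

Its absolute value is |J| = 1 (the area scaling factor).

Substituting x = -3u - 2v, y = u + v into the integrand,

    19x y → -57u^2 - 95u v - 38v^2,

so the integral becomes

    ∬_R (-57u^2 - 95u v - 38v^2) · |J| du dv = ∫_0^1 ∫_0^1 (-57u^2 - 95u v - 38v^2) dv du.

Inner (v): -57u^2 - 95u/2 - 38/3.
Outer (u): -665/12.

Therefore ∬_D (19x y) dx dy = -665/12.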